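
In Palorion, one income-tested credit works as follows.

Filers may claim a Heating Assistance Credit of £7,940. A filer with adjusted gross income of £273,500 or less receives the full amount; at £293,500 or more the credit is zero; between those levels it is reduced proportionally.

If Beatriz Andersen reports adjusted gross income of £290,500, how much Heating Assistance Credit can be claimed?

Heating Assistance Credit: £290,500 is £17,000 into a £20,000 phase-out range, leaving 3,000/20,000 of the credit: £7,940 × 3,000/20,000 = £1,191.

£1,191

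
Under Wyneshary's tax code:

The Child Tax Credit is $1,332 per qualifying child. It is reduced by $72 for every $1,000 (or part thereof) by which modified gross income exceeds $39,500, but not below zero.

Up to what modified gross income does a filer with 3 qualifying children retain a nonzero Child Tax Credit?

Full credit = 3 × $1,332 = $3,996.
After 55 increments the reduction is 55 × $72 = $3,960, leaving $36; one more increment wipes it out. Increment 55 ends at excess 55 × $1,000 = $55,000, so the highest qualifying income is $39,500 + $55,000 = $94,500.

$94,500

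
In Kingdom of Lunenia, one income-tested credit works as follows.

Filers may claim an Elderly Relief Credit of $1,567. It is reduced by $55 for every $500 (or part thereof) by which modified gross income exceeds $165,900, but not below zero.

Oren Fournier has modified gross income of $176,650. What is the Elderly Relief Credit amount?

$357

Elderly Relief Credit: income exceeds $165,900 by $10,750, which is 22 full-or-partial $500 increments; reduction = 22 × $55 = $1,210, leaving $357.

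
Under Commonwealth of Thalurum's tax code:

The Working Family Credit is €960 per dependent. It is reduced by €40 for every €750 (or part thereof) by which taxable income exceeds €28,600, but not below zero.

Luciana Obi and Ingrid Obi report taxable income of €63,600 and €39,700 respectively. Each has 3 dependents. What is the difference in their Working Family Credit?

€1,280

Luciana (€63,600): Working Family Credit: base = 3 × €960 = €2,880. income exceeds €28,600 by €35,000, which is 47 full-or-partial €750 increments; reduction = 47 × €40 = €1,880, leaving €1,000.
Ingrid (€39,700): Working Family Credit: base = 3 × €960 = €2,880. income exceeds €28,600 by €11,100, which is 15 full-or-partial €750 increments; reduction = 15 × €40 = €600, leaving €2,280.
Difference: |€1,000 − €2,280| = €1,280.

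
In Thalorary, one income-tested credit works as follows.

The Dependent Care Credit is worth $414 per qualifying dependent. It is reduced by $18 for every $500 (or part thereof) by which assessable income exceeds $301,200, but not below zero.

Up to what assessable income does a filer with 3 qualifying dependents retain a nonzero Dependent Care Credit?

$335,200

Full credit = 3 × $414 = $1,242.
After 68 increments the reduction is 68 × $18 = $1,224, leaving $18; one more increment wipes it out. Increment 68 ends at excess 68 × $500 = $34,000, so the highest qualifying income is $301,200 + $34,000 = $335,200.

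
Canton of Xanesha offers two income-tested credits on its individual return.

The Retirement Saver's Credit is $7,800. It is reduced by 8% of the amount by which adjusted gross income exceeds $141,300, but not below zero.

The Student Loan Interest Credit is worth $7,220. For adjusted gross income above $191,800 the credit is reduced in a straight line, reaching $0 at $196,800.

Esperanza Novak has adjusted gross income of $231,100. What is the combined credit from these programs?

Retirement Saver's Credit: 8% of the $89,800 excess over $141,300 is $7,184; credit = $7,800 − $7,184 = $616.
Student Loan Interest Credit: $231,100 is at or above $196,800, so the credit is $0.
Total: $616 + $0 = $616.

$616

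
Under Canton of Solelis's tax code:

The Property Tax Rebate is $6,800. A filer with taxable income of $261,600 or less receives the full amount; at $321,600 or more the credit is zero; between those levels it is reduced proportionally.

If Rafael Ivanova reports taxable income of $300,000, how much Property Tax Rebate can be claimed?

$2,448

Property Tax Rebate: $300,000 is $38,400 into a $60,000 phase-out range, leaving 21,600/60,000 of the credit: $6,800 × 21,600/60,000 = $2,448.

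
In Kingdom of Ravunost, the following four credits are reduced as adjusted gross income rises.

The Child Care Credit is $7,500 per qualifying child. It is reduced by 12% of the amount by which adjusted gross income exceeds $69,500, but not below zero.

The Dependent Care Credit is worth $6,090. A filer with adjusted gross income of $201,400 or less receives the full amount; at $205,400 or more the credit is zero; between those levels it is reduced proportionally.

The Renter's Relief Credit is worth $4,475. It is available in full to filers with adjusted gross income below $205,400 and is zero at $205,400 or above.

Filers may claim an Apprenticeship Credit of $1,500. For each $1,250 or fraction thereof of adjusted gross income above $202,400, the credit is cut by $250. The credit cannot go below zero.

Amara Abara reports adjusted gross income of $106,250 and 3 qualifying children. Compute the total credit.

Child Care Credit: base = 3 × $7,500 = $22,500. 12% of the $36,750 excess over $69,500 is $4,410; credit = $22,500 − $4,410 = $18,090.
Dependent Care Credit: $106,250 is at or below the $201,400 threshold, so the full $6,090 applies.
Renter's Relief Credit: $106,250 is below the $205,400 cutoff, so the full $4,475 applies.
Apprenticeship Credit: $106,250 is at or below the $202,400 threshold, so the full $1,500 applies.
Total: $18,090 + $6,090 + $4,475 + $1,500 = $30,155.

$30,155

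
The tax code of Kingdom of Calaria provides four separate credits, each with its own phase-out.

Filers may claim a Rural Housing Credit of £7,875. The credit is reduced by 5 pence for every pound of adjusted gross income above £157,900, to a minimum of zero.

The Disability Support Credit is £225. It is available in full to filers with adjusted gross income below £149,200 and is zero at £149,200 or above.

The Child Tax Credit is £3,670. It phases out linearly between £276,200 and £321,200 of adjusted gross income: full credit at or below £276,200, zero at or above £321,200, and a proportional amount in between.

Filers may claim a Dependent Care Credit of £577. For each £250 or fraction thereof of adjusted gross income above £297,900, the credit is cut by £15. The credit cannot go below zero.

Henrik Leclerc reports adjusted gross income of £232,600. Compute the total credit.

£8,387

Rural Housing Credit: 5% of the £74,700 excess over £157,900 is £3,735; credit = £7,875 − £3,735 = £4,140.
Disability Support Credit: £232,600 meets or exceeds the £149,200 cutoff, so the credit is £0.
Child Tax Credit: £232,600 is at or below the £276,200 threshold, so the full £3,670 applies.
Dependent Care Credit: £232,600 is at or below the £297,900 threshold, so the full £577 applies.
Total: £4,140 + £0 + £3,670 + £577 = £8,387.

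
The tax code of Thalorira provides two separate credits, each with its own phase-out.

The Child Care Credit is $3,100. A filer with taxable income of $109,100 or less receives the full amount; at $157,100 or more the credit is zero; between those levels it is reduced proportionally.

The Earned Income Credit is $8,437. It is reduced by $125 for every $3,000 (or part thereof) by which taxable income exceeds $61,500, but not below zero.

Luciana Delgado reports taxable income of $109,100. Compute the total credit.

$9,537

Child Care Credit: $109,100 is at or below the $109,100 threshold, so the full $3,100 applies.
Earned Income Credit: income exceeds $61,500 by $47,600, which is 16 full-or-partial $3,000 increments; reduction = 16 × $125 = $2,000, leaving $6,437.
Total: $3,100 + $6,437 = $9,537.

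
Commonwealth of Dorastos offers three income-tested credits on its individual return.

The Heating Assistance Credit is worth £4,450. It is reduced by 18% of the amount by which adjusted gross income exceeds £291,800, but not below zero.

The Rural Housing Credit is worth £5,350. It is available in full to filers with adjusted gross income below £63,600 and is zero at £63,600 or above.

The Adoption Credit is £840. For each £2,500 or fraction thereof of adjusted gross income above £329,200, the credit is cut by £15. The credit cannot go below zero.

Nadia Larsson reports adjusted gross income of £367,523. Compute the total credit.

£600

Heating Assistance Credit: 18% of the £75,723 excess over £291,800 is £13,630.14 ≥ base, so the credit is £0.
Rural Housing Credit: £367,523 meets or exceeds the £63,600 cutoff, so the credit is £0.
Adoption Credit: income exceeds £329,200 by £38,323, which is 16 full-or-partial £2,500 increments; reduction = 16 × £15 = £240, leaving £600.
Total: £0 + £0 + £600 = £600.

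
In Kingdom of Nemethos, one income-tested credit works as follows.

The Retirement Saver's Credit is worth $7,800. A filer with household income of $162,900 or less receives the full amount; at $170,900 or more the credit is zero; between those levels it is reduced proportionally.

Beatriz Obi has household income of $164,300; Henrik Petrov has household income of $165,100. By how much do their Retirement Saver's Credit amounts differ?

Beatriz ($164,300): Retirement Saver's Credit: $164,300 is $1,400 into a $8,000 phase-out range, leaving 6,600/8,000 of the credit: $7,800 × 6,600/8,000 = $6,435.
Henrik ($165,100): Retirement Saver's Credit: $165,100 is $2,200 into a $8,000 phase-out range, leaving 5,800/8,000 of the credit: $7,800 × 5,800/8,000 = $5,655.
Difference: |$6,435 − $5,655| = $780.

$780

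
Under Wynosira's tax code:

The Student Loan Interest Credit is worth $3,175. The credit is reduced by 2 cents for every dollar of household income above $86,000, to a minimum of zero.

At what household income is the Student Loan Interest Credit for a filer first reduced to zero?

$244,750

The credit falls by 2% of each dollar above $86,000, so it reaches zero when the excess is $3,175 / 2% = $158,750: income = $86,000 + $158,750 = $244,750.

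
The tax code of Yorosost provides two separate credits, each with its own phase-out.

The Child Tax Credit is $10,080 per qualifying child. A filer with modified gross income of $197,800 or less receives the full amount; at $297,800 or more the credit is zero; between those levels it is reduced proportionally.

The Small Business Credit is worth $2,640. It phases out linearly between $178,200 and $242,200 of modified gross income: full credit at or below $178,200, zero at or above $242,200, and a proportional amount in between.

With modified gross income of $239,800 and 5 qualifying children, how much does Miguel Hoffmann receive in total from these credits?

Child Tax Credit: base = 5 × $10,080 = $50,400. $239,800 is $42,000 into a $100,000 phase-out range, leaving 58,000/100,000 of the credit: $50,400 × 58,000/100,000 = $29,232.
Small Business Credit: $239,800 is $61,600 into a $64,000 phase-out range, leaving 2,400/64,000 of the credit: $2,640 × 2,400/64,000 = $99.
Total: $29,232 + $99 = $29,331.

$29,331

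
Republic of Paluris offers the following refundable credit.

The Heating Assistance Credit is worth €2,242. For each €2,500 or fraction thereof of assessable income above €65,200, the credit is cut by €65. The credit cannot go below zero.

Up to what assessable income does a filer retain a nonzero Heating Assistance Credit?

€150,200

After 34 increments the reduction is 34 × €65 = €2,210, leaving €32; one more increment wipes it out. Increment 34 ends at excess 34 × €2,500 = €85,000, so the highest qualifying income is €65,200 + €85,000 = €150,200.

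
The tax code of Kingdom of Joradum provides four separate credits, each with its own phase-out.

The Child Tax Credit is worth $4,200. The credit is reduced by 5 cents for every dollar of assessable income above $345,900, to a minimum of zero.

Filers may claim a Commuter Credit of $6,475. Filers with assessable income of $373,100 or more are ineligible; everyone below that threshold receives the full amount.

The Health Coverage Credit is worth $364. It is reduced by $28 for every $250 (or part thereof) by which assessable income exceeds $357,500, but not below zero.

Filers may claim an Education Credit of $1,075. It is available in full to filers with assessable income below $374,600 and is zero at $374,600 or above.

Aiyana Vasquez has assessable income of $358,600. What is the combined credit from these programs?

Child Tax Credit: 5% of the $12,700 excess over $345,900 is $635; credit = $4,200 − $635 = $3,565.
Commuter Credit: $358,600 is below the $373,100 cutoff, so the full $6,475 applies.
Health Coverage Credit: income exceeds $357,500 by $1,100, which is 5 full-or-partial $250 increments; reduction = 5 × $28 = $140, leaving $224.
Education Credit: $358,600 is below the $374,600 cutoff, so the full $1,075 applies.
Total: $3,565 + $6,475 + $224 + $1,075 = $11,339.

$11,339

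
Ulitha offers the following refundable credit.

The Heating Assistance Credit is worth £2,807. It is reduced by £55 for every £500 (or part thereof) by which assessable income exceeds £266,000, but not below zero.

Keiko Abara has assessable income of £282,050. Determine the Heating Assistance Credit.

Heating Assistance Credit: income exceeds £266,000 by £16,050, which is 33 full-or-partial £500 increments; reduction = 33 × £55 = £1,815, leaving £992.

£992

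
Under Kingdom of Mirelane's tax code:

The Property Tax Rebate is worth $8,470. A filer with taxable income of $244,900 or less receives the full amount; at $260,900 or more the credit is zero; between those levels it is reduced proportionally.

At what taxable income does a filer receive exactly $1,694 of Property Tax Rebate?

$257,700

$1,694 is 1,694/8,470 of the full $8,470, so 6,776/8,470 of the $16,000 range has been used: income = $244,900 + $16,000 × 6,776/8,470 = $257,700.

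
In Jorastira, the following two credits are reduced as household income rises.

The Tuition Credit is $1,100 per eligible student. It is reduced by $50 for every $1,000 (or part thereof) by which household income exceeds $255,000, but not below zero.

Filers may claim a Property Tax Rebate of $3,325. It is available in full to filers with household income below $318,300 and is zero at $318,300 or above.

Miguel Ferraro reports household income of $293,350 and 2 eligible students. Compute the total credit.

Tuition Credit: base = 2 × $1,100 = $2,200. income exceeds $255,000 by $38,350, which is 39 full-or-partial $1,000 increments; reduction = 39 × $50 = $1,950, leaving $250.
Property Tax Rebate: $293,350 is below the $318,300 cutoff, so the full $3,325 applies.
Total: $250 + $3,325 = $3,575.

$3,575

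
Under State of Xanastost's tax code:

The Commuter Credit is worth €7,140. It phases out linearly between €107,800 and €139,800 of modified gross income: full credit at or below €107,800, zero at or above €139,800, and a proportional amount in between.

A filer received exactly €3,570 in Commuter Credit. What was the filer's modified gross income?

€123,800

€3,570 is 3,570/7,140 of the full €7,140, so 3,570/7,140 of the €32,000 range has been used: income = €107,800 + €32,000 × 3,570/7,140 = €123,800.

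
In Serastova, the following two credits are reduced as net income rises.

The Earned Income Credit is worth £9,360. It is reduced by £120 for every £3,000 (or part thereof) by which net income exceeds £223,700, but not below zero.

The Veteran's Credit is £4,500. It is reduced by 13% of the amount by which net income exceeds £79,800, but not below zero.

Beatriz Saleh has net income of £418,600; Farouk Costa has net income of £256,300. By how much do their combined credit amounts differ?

£6,480

Beatriz (£418,600): Earned Income Credit: income exceeds £223,700 by £194,900, which is 65 full-or-partial £3,000 increments; reduction = 65 × £120 = £7,800, leaving £1,560. Veteran's Credit: 13% of the £338,800 excess over £79,800 is £44,044 ≥ base, so the credit is £0. total £1,560 + £0 = £1,560
Farouk (£256,300): Earned Income Credit: income exceeds £223,700 by £32,600, which is 11 full-or-partial £3,000 increments; reduction = 11 × £120 = £1,320, leaving £8,040. Veteran's Credit: 13% of the £176,500 excess over £79,800 is £22,945 ≥ base, so the credit is £0. total £8,040 + £0 = £8,040
Difference: |£1,560 − £8,040| = £6,480.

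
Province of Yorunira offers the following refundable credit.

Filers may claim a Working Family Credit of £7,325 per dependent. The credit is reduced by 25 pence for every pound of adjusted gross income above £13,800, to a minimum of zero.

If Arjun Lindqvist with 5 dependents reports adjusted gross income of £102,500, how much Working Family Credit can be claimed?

Working Family Credit: base = 5 × £7,325 = £36,625. 25% of the £88,700 excess over £13,800 is £22,175; credit = £36,625 − £22,175 = £14,450.

£14,450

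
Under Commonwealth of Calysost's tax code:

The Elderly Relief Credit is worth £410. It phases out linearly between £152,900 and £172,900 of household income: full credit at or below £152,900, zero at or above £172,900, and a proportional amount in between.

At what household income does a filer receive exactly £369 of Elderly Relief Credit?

£369 is 369/410 of the full £410, so 41/410 of the £20,000 range has been used: income = £152,900 + £20,000 × 41/410 = £154,900.

£154,900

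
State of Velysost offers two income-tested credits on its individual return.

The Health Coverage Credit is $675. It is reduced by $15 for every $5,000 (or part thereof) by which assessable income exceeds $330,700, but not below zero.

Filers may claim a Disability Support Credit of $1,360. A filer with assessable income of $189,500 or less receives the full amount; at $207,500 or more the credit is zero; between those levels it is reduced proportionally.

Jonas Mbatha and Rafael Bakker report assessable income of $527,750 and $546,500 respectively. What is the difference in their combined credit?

Jonas ($527,750): Health Coverage Credit: income exceeds $330,700 by $197,050, which is 40 full-or-partial $5,000 increments; reduction = 40 × $15 = $600, leaving $75. Disability Support Credit: $527,750 is at or above $207,500, so the credit is $0. total $75 + $0 = $75
Rafael ($546,500): Health Coverage Credit: income exceeds $330,700 by $215,800, which is 44 full-or-partial $5,000 increments; reduction = 44 × $15 = $660, leaving $15. Disability Support Credit: $546,500 is at or above $207,500, so the credit is $0. total $15 + $0 = $15
Difference: |$75 − $15| = $60.

$60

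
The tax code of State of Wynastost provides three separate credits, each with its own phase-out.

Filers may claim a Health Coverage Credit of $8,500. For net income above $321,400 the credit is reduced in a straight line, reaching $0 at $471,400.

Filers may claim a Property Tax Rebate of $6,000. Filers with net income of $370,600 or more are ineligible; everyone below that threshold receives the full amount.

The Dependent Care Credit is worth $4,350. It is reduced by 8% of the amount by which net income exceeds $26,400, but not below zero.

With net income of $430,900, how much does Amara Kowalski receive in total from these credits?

Health Coverage Credit: $430,900 is $109,500 into a $150,000 phase-out range, leaving 40,500/150,000 of the credit: $8,500 × 40,500/150,000 = $2,295.
Property Tax Rebate: $430,900 meets or exceeds the $370,600 cutoff, so the credit is $0.
Dependent Care Credit: 8% of the $404,500 excess over $26,400 is $32,360 ≥ base, so the credit is $0.
Total: $2,295 + $0 + $0 = $2,295.

$2,295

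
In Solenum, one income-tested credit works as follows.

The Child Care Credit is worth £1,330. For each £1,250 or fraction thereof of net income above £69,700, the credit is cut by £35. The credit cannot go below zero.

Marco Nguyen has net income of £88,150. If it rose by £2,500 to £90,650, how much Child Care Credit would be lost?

£70

At £88,150 — income exceeds £69,700 by £18,450, which is 15 full-or-partial £1,250 increments; reduction = 15 × £35 = £525, leaving £805.
At £90,650 — income exceeds £69,700 by £20,950, which is 17 full-or-partial £1,250 increments; reduction = 17 × £35 = £595, leaving £735.
Lost: £805 − £735 = £70.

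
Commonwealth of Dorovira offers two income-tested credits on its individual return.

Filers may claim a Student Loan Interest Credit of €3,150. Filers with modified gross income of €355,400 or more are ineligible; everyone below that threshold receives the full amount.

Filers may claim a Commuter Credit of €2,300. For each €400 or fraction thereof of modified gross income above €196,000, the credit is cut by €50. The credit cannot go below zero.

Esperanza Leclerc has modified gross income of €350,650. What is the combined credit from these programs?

Student Loan Interest Credit: €350,650 is below the €355,400 cutoff, so the full €3,150 applies.
Commuter Credit: income exceeds €196,000 by €154,650 → 387 increments × €50 = €19,350 ≥ base, so the credit is €0.
Total: €3,150 + €0 = €3,150.

€3,150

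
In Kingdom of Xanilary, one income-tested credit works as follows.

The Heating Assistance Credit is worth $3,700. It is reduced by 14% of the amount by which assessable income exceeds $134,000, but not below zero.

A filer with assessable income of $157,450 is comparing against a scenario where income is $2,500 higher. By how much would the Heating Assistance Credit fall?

$350

At $157,450 — 14% of the $23,450 excess over $134,000 is $3,283; credit = $3,700 − $3,283 = $417.
At $159,950 — 14% of the $25,950 excess over $134,000 is $3,633; credit = $3,700 − $3,633 = $67.
Lost: $417 − $67 = $350.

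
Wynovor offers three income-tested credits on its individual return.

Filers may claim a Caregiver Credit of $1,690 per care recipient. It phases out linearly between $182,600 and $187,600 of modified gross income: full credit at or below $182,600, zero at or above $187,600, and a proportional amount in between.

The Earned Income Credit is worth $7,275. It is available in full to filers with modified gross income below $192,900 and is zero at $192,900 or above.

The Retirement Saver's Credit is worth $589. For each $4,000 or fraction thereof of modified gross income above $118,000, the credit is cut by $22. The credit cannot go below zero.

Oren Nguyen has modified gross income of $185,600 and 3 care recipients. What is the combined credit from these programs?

Caregiver Credit: base = 3 × $1,690 = $5,070. $185,600 is $3,000 into a $5,000 phase-out range, leaving 2,000/5,000 of the credit: $5,070 × 2,000/5,000 = $2,028.
Earned Income Credit: $185,600 is below the $192,900 cutoff, so the full $7,275 applies.
Retirement Saver's Credit: income exceeds $118,000 by $67,600, which is 17 full-or-partial $4,000 increments; reduction = 17 × $22 = $374, leaving $215.
Total: $2,028 + $7,275 + $215 = $9,518.

$9,518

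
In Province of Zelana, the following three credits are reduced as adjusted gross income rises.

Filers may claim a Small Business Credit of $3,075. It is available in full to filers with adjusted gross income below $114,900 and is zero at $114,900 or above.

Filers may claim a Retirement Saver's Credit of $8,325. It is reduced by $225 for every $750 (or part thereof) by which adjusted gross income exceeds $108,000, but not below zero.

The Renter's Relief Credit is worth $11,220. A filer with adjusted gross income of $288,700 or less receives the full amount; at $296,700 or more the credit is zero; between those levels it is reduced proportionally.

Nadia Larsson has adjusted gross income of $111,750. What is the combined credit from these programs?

$21,495

Small Business Credit: $111,750 is below the $114,900 cutoff, so the full $3,075 applies.
Retirement Saver's Credit: income exceeds $108,000 by $3,750, which is 5 full-or-partial $750 increments; reduction = 5 × $225 = $1,125, leaving $7,200.
Renter's Relief Credit: $111,750 is at or below the $288,700 threshold, so the full $11,220 applies.
Total: $3,075 + $7,200 + $11,220 = $21,495.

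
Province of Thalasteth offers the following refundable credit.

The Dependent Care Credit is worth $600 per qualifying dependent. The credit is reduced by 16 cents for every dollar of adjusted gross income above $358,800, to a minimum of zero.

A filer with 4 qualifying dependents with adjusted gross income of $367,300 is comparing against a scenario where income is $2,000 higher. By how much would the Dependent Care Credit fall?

At $367,300 — base = 4 × $600 = $2,400. 16% of the $8,500 excess over $358,800 is $1,360; credit = $2,400 − $1,360 = $1,040.
At $369,300 — base = 4 × $600 = $2,400. 16% of the $10,500 excess over $358,800 is $1,680; credit = $2,400 − $1,680 = $720.
Lost: $1,040 − $720 = $320.

$320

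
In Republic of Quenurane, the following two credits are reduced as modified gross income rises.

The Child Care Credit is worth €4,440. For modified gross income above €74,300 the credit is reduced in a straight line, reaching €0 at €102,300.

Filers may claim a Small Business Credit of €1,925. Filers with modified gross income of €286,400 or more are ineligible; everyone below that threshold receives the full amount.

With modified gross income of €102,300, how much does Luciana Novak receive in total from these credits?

Child Care Credit: €102,300 is at or above €102,300, so the credit is €0.
Small Business Credit: €102,300 is below the €286,400 cutoff, so the full €1,925 applies.
Total: €0 + €1,925 = €1,925.

€1,925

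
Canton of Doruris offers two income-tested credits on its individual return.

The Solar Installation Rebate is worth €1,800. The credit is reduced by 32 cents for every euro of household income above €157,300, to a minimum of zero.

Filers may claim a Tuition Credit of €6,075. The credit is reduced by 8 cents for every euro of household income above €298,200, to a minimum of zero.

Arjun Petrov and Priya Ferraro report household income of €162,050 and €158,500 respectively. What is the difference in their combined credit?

€1,136

Arjun (€162,050): Solar Installation Rebate: 32% of the €4,750 excess over €157,300 is €1,520; credit = €1,800 − €1,520 = €280. Tuition Credit: €162,050 is at or below the €298,200 threshold, so the full €6,075 applies. total €280 + €6,075 = €6,355
Priya (€158,500): Solar Installation Rebate: 32% of the €1,200 excess over €157,300 is €384; credit = €1,800 − €384 = €1,416. Tuition Credit: €158,500 is at or below the €298,200 threshold, so the full €6,075 applies. total €1,416 + €6,075 = €7,491
Difference: |€6,355 − €7,491| = €1,136.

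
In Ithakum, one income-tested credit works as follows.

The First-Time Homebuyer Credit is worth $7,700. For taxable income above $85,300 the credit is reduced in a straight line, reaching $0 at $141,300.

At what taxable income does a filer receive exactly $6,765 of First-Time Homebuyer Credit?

$92,100

$6,765 is 6,765/7,700 of the full $7,700, so 935/7,700 of the $56,000 range has been used: income = $85,300 + $56,000 × 935/7,700 = $92,100.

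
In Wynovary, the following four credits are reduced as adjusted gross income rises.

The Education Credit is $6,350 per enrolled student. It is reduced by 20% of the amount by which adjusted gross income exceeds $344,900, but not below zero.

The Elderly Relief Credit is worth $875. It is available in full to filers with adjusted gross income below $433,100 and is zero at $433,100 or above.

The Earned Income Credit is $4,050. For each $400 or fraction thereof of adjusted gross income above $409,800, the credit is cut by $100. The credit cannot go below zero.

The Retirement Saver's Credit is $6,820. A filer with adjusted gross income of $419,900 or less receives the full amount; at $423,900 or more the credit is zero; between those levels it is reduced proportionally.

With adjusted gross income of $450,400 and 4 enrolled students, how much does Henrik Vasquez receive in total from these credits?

$4,300

Education Credit: base = 4 × $6,350 = $25,400. 20% of the $105,500 excess over $344,900 is $21,100; credit = $25,400 − $21,100 = $4,300.
Elderly Relief Credit: $450,400 meets or exceeds the $433,100 cutoff, so the credit is $0.
Earned Income Credit: income exceeds $409,800 by $40,600 → 102 increments × $100 = $10,200 ≥ base, so the credit is $0.
Retirement Saver's Credit: $450,400 is at or above $423,900, so the credit is $0.
Total: $4,300 + $0 + $0 + $0 = $4,300.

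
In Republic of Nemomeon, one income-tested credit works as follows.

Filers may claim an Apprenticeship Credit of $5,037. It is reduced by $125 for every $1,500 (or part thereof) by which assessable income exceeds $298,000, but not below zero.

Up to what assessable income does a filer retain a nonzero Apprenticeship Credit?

$358,000

After 40 increments the reduction is 40 × $125 = $5,000, leaving $37; one more increment wipes it out. Increment 40 ends at excess 40 × $1,500 = $60,000, so the highest qualifying income is $298,000 + $60,000 = $358,000.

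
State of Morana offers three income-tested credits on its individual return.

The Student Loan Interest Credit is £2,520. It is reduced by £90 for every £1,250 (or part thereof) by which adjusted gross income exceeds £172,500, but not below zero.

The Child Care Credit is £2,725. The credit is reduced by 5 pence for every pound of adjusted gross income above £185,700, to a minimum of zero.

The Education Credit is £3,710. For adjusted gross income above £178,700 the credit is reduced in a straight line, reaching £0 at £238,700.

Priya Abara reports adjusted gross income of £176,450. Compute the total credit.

Student Loan Interest Credit: income exceeds £172,500 by £3,950, which is 4 full-or-partial £1,250 increments; reduction = 4 × £90 = £360, leaving £2,160.
Child Care Credit: £176,450 is at or below the £185,700 threshold, so the full £2,725 applies.
Education Credit: £176,450 is at or below the £178,700 threshold, so the full £3,710 applies.
Total: £2,160 + £2,725 + £3,710 = £8,595.

£8,595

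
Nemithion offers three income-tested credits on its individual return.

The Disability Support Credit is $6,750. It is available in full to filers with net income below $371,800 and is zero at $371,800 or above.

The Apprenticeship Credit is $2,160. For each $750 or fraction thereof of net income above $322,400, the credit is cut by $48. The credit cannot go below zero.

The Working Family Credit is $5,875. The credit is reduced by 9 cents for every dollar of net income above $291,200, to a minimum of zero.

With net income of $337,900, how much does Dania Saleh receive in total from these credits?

Disability Support Credit: $337,900 is below the $371,800 cutoff, so the full $6,750 applies.
Apprenticeship Credit: income exceeds $322,400 by $15,500, which is 21 full-or-partial $750 increments; reduction = 21 × $48 = $1,008, leaving $1,152.
Working Family Credit: 9% of the $46,700 excess over $291,200 is $4,203; credit = $5,875 − $4,203 = $1,672.
Total: $6,750 + $1,152 + $1,672 = $9,574.

$9,574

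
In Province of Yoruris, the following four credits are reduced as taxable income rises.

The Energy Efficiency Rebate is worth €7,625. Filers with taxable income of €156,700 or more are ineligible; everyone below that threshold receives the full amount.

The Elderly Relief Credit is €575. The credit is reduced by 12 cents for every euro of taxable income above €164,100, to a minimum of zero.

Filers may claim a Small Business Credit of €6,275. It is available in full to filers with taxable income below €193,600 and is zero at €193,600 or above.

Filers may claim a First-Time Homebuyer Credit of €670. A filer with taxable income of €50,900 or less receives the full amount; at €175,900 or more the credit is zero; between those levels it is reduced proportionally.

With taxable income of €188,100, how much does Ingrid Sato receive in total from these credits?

€6,275

Energy Efficiency Rebate: €188,100 meets or exceeds the €156,700 cutoff, so the credit is €0.
Elderly Relief Credit: 12% of the €24,000 excess over €164,100 is €2,880 ≥ base, so the credit is €0.
Small Business Credit: €188,100 is below the €193,600 cutoff, so the full €6,275 applies.
First-Time Homebuyer Credit: €188,100 is at or above €175,900, so the credit is €0.
Total: €0 + €0 + €6,275 + €0 = €6,275.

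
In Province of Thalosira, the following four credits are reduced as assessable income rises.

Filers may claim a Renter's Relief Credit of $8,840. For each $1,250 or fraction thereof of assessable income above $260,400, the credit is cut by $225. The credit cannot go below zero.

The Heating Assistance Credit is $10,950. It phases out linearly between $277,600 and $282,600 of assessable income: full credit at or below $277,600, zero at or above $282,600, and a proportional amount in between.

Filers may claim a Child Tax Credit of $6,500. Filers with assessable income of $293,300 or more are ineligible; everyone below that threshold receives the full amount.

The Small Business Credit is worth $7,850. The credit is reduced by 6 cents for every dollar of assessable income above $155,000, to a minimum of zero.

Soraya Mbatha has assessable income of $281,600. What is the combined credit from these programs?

$13,959

Renter's Relief Credit: income exceeds $260,400 by $21,200, which is 17 full-or-partial $1,250 increments; reduction = 17 × $225 = $3,825, leaving $5,015.
Heating Assistance Credit: $281,600 is $4,000 into a $5,000 phase-out range, leaving 1,000/5,000 of the credit: $10,950 × 1,000/5,000 = $2,190.
Child Tax Credit: $281,600 is below the $293,300 cutoff, so the full $6,500 applies.
Small Business Credit: 6% of the $126,600 excess over $155,000 is $7,596; credit = $7,850 − $7,596 = $254.
Total: $5,015 + $2,190 + $6,500 + $254 = $13,959.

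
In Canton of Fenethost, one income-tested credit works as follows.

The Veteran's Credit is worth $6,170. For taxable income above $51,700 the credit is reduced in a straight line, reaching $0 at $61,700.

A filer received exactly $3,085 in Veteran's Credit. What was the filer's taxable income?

$56,700

$3,085 is 3,085/6,170 of the full $6,170, so 3,085/6,170 of the $10,000 range has been used: income = $51,700 + $10,000 × 3,085/6,170 = $56,700.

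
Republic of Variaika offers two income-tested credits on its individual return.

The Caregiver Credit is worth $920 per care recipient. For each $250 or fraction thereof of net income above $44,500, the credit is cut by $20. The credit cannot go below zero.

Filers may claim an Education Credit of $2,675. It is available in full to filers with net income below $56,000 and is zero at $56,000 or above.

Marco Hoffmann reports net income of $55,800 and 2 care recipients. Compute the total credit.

Caregiver Credit: base = 2 × $920 = $1,840. income exceeds $44,500 by $11,300, which is 46 full-or-partial $250 increments; reduction = 46 × $20 = $920, leaving $920.
Education Credit: $55,800 is below the $56,000 cutoff, so the full $2,675 applies.
Total: $920 + $2,675 = $3,595.

$3,595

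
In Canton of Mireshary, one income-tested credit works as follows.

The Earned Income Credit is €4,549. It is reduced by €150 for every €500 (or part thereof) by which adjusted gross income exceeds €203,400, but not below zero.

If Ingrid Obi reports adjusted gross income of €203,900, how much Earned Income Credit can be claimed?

€4,399

Earned Income Credit: income exceeds €203,400 by €500, which is 1 full-or-partial €500 increment; reduction = 1 × €150 = €150, leaving €4,399.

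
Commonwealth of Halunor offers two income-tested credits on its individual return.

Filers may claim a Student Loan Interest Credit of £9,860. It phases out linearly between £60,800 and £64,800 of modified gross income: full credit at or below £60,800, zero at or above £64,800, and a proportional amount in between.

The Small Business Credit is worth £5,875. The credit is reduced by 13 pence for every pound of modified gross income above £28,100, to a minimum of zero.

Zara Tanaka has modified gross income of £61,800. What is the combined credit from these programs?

£8,889

Student Loan Interest Credit: £61,800 is £1,000 into a £4,000 phase-out range, leaving 3,000/4,000 of the credit: £9,860 × 3,000/4,000 = £7,395.
Small Business Credit: 13% of the £33,700 excess over £28,100 is £4,381; credit = £5,875 − £4,381 = £1,494.
Total: £7,395 + £1,494 = £8,889.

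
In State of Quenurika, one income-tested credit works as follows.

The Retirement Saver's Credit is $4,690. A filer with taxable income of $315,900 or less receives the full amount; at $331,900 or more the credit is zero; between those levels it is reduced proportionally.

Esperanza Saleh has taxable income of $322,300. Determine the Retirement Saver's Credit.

Retirement Saver's Credit: $322,300 is $6,400 into a $16,000 phase-out range, leaving 9,600/16,000 of the credit: $4,690 × 9,600/16,000 = $2,814.

$2,814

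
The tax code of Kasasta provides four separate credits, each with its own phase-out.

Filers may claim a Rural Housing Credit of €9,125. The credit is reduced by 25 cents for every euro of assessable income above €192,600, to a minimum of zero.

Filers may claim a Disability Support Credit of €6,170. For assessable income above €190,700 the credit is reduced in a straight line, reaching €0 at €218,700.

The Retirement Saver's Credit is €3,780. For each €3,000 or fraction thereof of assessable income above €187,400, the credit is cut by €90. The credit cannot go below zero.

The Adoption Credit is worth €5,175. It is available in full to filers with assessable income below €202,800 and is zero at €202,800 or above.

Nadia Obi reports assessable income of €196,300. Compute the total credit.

Rural Housing Credit: 25% of the €3,700 excess over €192,600 is €925; credit = €9,125 − €925 = €8,200.
Disability Support Credit: €196,300 is €5,600 into a €28,000 phase-out range, leaving 22,400/28,000 of the credit: €6,170 × 22,400/28,000 = €4,936.
Retirement Saver's Credit: income exceeds €187,400 by €8,900, which is 3 full-or-partial €3,000 increments; reduction = 3 × €90 = €270, leaving €3,510.
Adoption Credit: €196,300 is below the €202,800 cutoff, so the full €5,175 applies.
Total: €8,200 + €4,936 + €3,510 + €5,175 = €21,821.

€21,821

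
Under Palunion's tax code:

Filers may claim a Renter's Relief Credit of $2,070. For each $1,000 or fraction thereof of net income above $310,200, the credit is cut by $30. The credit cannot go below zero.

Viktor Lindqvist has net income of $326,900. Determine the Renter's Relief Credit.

$1,560

Renter's Relief Credit: income exceeds $310,200 by $16,700, which is 17 full-or-partial $1,000 increments; reduction = 17 × $30 = $510, leaving $1,560.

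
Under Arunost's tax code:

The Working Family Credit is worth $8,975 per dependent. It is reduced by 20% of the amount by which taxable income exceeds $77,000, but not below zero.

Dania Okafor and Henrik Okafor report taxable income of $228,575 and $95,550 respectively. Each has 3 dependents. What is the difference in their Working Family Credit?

$23,215

Dania ($228,575): Working Family Credit: base = 3 × $8,975 = $26,925. 20% of the $151,575 excess over $77,000 is $30,315 ≥ base, so the credit is $0.
Henrik ($95,550): Working Family Credit: base = 3 × $8,975 = $26,925. 20% of the $18,550 excess over $77,000 is $3,710; credit = $26,925 − $3,710 = $23,215.
Difference: |$0 − $23,215| = $23,215.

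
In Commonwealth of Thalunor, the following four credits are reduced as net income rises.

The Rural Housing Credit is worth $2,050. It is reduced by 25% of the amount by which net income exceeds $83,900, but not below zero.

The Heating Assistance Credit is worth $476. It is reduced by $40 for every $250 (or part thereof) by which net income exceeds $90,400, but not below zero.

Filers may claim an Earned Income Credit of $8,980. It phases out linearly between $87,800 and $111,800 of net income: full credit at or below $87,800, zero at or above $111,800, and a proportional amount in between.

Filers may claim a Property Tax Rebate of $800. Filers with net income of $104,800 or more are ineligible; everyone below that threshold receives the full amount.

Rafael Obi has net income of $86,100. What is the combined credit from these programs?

$11,756

Rural Housing Credit: 25% of the $2,200 excess over $83,900 is $550; credit = $2,050 − $550 = $1,500.
Heating Assistance Credit: $86,100 is at or below the $90,400 threshold, so the full $476 applies.
Earned Income Credit: $86,100 is at or below the $87,800 threshold, so the full $8,980 applies.
Property Tax Rebate: $86,100 is below the $104,800 cutoff, so the full $800 applies.
Total: $1,500 + $476 + $8,980 + $800 = $11,756.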